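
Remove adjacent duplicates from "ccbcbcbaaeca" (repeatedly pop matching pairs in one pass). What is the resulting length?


Input: ccbcbcbaaeca
Stack-based adjacent duplicate removal:
  Read 'c': push. Stack: c
  Read 'c': matches stack top 'c' => pop. Stack: (empty)
  Read 'b': push. Stack: b
  Read 'c': push. Stack: bc
  Read 'b': push. Stack: bcb
  Read 'c': push. Stack: bcbc
  Read 'b': push. Stack: bcbcb
  Read 'a': push. Stack: bcbcba
  Read 'a': matches stack top 'a' => pop. Stack: bcbcb
  Read 'e': push. Stack: bcbcbe
  Read 'c': push. Stack: bcbcbec
  Read 'a': push. Stack: bcbcbeca
Final stack: "bcbcbeca" (length 8)

8


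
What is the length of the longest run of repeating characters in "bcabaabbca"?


Input: "bcabaabbca"
Scanning for longest run:
  Position 1 ('c'): new char, reset run to 1
  Position 2 ('a'): new char, reset run to 1
  Position 3 ('b'): new char, reset run to 1
  Position 4 ('a'): new char, reset run to 1
  Position 5 ('a'): continues run of 'a', length=2
  Position 6 ('b'): new char, reset run to 1
  Position 7 ('b'): continues run of 'b', length=2
  Position 8 ('c'): new char, reset run to 1
  Position 9 ('a'): new char, reset run to 1
Longest run: 'a' with length 2

2


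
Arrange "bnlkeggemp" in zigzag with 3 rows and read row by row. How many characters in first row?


Zigzag "bnlkeggemp" into 3 rows:
Placing characters:
  'b' => row 0
  'n' => row 1
  'l' => row 2
  'k' => row 1
  'e' => row 0
  'g' => row 1
  'g' => row 2
  'e' => row 1
  'm' => row 0
  'p' => row 1
Rows:
  Row 0: "bem"
  Row 1: "nkgep"
  Row 2: "lg"
First row length: 3

3


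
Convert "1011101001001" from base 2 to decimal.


Input: "1011101001001" in base 2
Positional expansion:
  Digit '1' (value 1) x 2^12 = 4096
  Digit '0' (value 0) x 2^11 = 0
  Digit '1' (value 1) x 2^10 = 1024
  Digit '1' (value 1) x 2^9 = 512
  Digit '1' (value 1) x 2^8 = 256
  Digit '0' (value 0) x 2^7 = 0
  Digit '1' (value 1) x 2^6 = 64
  Digit '0' (value 0) x 2^5 = 0
  Digit '0' (value 0) x 2^4 = 0
  Digit '1' (value 1) x 2^3 = 8
  Digit '0' (value 0) x 2^2 = 0
  Digit '0' (value 0) x 2^1 = 0
  Digit '1' (value 1) x 2^0 = 1
Sum = 5961

5961


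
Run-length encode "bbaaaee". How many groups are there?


Input: bbaaaee
Scanning for consecutive runs:
  Group 1: 'b' x 2 (positions 0-1)
  Group 2: 'a' x 3 (positions 2-4)
  Group 3: 'e' x 2 (positions 5-6)
Total groups: 3

3


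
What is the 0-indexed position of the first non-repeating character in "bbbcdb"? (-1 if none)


Input: bbbcdb
Character frequencies:
  'b': 4
  'c': 1
  'd': 1
Scanning left to right for freq == 1:
  Position 0 ('b'): freq=4, skip
  Position 1 ('b'): freq=4, skip
  Position 2 ('b'): freq=4, skip
  Position 3 ('c'): unique! => answer = 3

3


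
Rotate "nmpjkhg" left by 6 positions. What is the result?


Input: "nmpjkhg", rotate left by 6
First 6 characters: "nmpjkh"
Remaining characters: "g"
Concatenate remaining + first: "g" + "nmpjkh" = "gnmpjkh"

gnmpjkh


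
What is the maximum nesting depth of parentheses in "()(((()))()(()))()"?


Input: "()(((()))()(()))()"
Tracking depth:
  Position 0 '(': depth becomes 1
  Position 1 ')': depth becomes 0
  Position 2 '(': depth becomes 1
  Position 3 '(': depth becomes 2
  Position 4 '(': depth becomes 3
  Position 5 '(': depth becomes 4
  Position 6 ')': depth becomes 3
  Position 7 ')': depth becomes 2
  Position 8 ')': depth becomes 1
  Position 9 '(': depth becomes 2
  Position 10 ')': depth becomes 1
  Position 11 '(': depth becomes 2
  Position 12 '(': depth becomes 3
  Position 13 ')': depth becomes 2
  Position 14 ')': depth becomes 1
  Position 15 ')': depth becomes 0
  Position 16 '(': depth becomes 1
  Position 17 ')': depth becomes 0
Maximum depth reached: 4

4


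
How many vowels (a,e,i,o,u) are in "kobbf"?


Input: kobbf
Checking each character:
  'k' at position 0: consonant
  'o' at position 1: vowel (running total: 1)
  'b' at position 2: consonant
  'b' at position 3: consonant
  'f' at position 4: consonant
Total vowels: 1

1


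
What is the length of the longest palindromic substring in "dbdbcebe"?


Input: "dbdbcebe"
Checking substrings for palindromes:
  [0:3] "dbd" (len 3) => palindrome
  [1:4] "bdb" (len 3) => palindrome
  [5:8] "ebe" (len 3) => palindrome
Longest palindromic substring: "dbd" with length 3

3


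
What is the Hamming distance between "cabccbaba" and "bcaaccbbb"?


Comparing "cabccbaba" and "bcaaccbbb" position by position:
  Position 0: 'c' vs 'b' => differ
  Position 1: 'a' vs 'c' => differ
  Position 2: 'b' vs 'a' => differ
  Position 3: 'c' vs 'a' => differ
  Position 4: 'c' vs 'c' => same
  Position 5: 'b' vs 'c' => differ
  Position 6: 'a' vs 'b' => differ
  Position 7: 'b' vs 'b' => same
  Position 8: 'a' vs 'b' => differ
Total differences (Hamming distance): 7

7


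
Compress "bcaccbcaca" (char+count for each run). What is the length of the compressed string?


Input: bcaccbcaca
Runs:
  'b' x 1 => "b1"
  'c' x 1 => "c1"
  'a' x 1 => "a1"
  'c' x 2 => "c2"
  'b' x 1 => "b1"
  'c' x 1 => "c1"
  'a' x 1 => "a1"
  'c' x 1 => "c1"
  'a' x 1 => "a1"
Compressed: "b1c1a1c2b1c1a1c1a1"
Compressed length: 18

18


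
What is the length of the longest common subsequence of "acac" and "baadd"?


LCS of "acac" and "baadd"
DP table:
           b    a    a    d    d
      0    0    0    0    0    0
  a   0    0    1    1    1    1
  c   0    0    1    1    1    1
  a   0    0    1    2    2    2
  c   0    0    1    2    2    2
LCS length = dp[4][5] = 2

2


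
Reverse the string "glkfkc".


Input: glkfkc
Reading characters right to left:
  Position 5: 'c'
  Position 4: 'k'
  Position 3: 'f'
  Position 2: 'k'
  Position 1: 'l'
  Position 0: 'g'
Reversed: ckfklg

ckfklg


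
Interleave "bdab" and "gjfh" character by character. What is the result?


Interleaving "bdab" and "gjfh":
  Position 0: 'b' from first, 'g' from second => "bg"
  Position 1: 'd' from first, 'j' from second => "dj"
  Position 2: 'a' from first, 'f' from second => "af"
  Position 3: 'b' from first, 'h' from second => "bh"
Result: bgdjafbh

bgdjafbh


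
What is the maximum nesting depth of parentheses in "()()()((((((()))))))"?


Input: "()()()((((((()))))))"
Tracking depth:
  Position 0 '(': depth becomes 1
  Position 1 ')': depth becomes 0
  Position 2 '(': depth becomes 1
  Position 3 ')': depth becomes 0
  Position 4 '(': depth becomes 1
  Position 5 ')': depth becomes 0
  Position 6 '(': depth becomes 1
  Position 7 '(': depth becomes 2
  Position 8 '(': depth becomes 3
  Position 9 '(': depth becomes 4
  Position 10 '(': depth becomes 5
  Position 11 '(': depth becomes 6
  Position 12 '(': depth becomes 7
  Position 13 ')': depth becomes 6
  Position 14 ')': depth becomes 5
  Position 15 ')': depth becomes 4
  Position 16 ')': depth becomes 3
  Position 17 ')': depth becomes 2
  Position 18 ')': depth becomes 1
  Position 19 ')': depth becomes 0
Maximum depth reached: 7

7


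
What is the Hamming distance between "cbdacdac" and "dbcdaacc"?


Comparing "cbdacdac" and "dbcdaacc" position by position:
  Position 0: 'c' vs 'd' => differ
  Position 1: 'b' vs 'b' => same
  Position 2: 'd' vs 'c' => differ
  Position 3: 'a' vs 'd' => differ
  Position 4: 'c' vs 'a' => differ
  Position 5: 'd' vs 'a' => differ
  Position 6: 'a' vs 'c' => differ
  Position 7: 'c' vs 'c' => same
Total differences (Hamming distance): 6

6


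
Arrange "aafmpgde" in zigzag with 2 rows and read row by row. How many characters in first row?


Zigzag "aafmpgde" into 2 rows:
Placing characters:
  'a' => row 0
  'a' => row 1
  'f' => row 0
  'm' => row 1
  'p' => row 0
  'g' => row 1
  'd' => row 0
  'e' => row 1
Rows:
  Row 0: "afpd"
  Row 1: "amge"
First row length: 4

4


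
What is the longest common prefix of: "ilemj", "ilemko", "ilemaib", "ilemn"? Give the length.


Words: ilemj, ilemko, ilemaib, ilemn
  Position 0: all 'i' => match
  Position 1: all 'l' => match
  Position 2: all 'e' => match
  Position 3: all 'm' => match
  Position 4: ('j', 'k', 'a', 'n') => mismatch, stop
LCP = "ilem" (length 4)

4


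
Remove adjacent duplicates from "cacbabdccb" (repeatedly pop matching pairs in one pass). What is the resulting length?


Input: cacbabdccb
Stack-based adjacent duplicate removal:
  Read 'c': push. Stack: c
  Read 'a': push. Stack: ca
  Read 'c': push. Stack: cac
  Read 'b': push. Stack: cacb
  Read 'a': push. Stack: cacba
  Read 'b': push. Stack: cacbab
  Read 'd': push. Stack: cacbabd
  Read 'c': push. Stack: cacbabdc
  Read 'c': matches stack top 'c' => pop. Stack: cacbabd
  Read 'b': push. Stack: cacbabdb
Final stack: "cacbabdb" (length 8)

8


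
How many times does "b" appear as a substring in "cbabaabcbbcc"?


Searching for "b" in "cbabaabcbbcc"
Scanning each position:
  Position 0: "c" => no
  Position 1: "b" => MATCH
  Position 2: "a" => no
  Position 3: "b" => MATCH
  Position 4: "a" => no
  Position 5: "a" => no
  Position 6: "b" => MATCH
  Position 7: "c" => no
  Position 8: "b" => MATCH
  Position 9: "b" => MATCH
  Position 10: "c" => no
  Position 11: "c" => no
Total occurrences: 5

5


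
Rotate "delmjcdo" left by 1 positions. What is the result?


Input: "delmjcdo", rotate left by 1
First 1 characters: "d"
Remaining characters: "elmjcdo"
Concatenate remaining + first: "elmjcdo" + "d" = "elmjcdod"

elmjcdod


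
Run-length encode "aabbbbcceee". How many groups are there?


Input: aabbbbcceee
Scanning for consecutive runs:
  Group 1: 'a' x 2 (positions 0-1)
  Group 2: 'b' x 4 (positions 2-5)
  Group 3: 'c' x 2 (positions 6-7)
  Group 4: 'e' x 3 (positions 8-10)
Total groups: 4

4


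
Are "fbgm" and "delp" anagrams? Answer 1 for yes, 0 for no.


Strings: "fbgm", "delp"
Sorted first:  bfgm
Sorted second: delp
Differ at position 0: 'b' vs 'd' => not anagrams

0


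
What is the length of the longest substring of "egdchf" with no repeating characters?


Input: "egdchf"
Sliding window (track last position of each char):
  Position 0 ('e'): window [0,0] length 1 -- new best
  Position 1 ('g'): window [0,1] length 2 -- new best
  Position 2 ('d'): window [0,2] length 3 -- new best
  Position 3 ('c'): window [0,3] length 4 -- new best
  Position 4 ('h'): window [0,4] length 5 -- new best
  Position 5 ('f'): window [0,5] length 6 -- new best
Longest substring with no repeats: "egdchf" with length 6

6


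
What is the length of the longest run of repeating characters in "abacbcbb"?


Input: "abacbcbb"
Scanning for longest run:
  Position 1 ('b'): new char, reset run to 1
  Position 2 ('a'): new char, reset run to 1
  Position 3 ('c'): new char, reset run to 1
  Position 4 ('b'): new char, reset run to 1
  Position 5 ('c'): new char, reset run to 1
  Position 6 ('b'): new char, reset run to 1
  Position 7 ('b'): continues run of 'b', length=2
Longest run: 'b' with length 2

2


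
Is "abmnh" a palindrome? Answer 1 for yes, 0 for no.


Input: abmnh
Reversed: hnmba
  Compare pos 0 ('a') with pos 4 ('h'): MISMATCH
  Compare pos 1 ('b') with pos 3 ('n'): MISMATCH
Result: not a palindrome

0


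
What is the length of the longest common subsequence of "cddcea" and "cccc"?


LCS of "cddcea" and "cccc"
DP table:
           c    c    c    c
      0    0    0    0    0
  c   0    1    1    1    1
  d   0    1    1    1    1
  d   0    1    1    1    1
  c   0    1    2    2    2
  e   0    1    2    2    2
  a   0    1    2    2    2
LCS length = dp[6][4] = 2

2


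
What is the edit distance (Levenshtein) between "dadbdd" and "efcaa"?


Computing edit distance: "dadbdd" -> "efcaa"
DP table:
           e    f    c    a    a
      0    1    2    3    4    5
  d   1    1    2    3    4    5
  a   2    2    2    3    3    4
  d   3    3    3    3    4    4
  b   4    4    4    4    4    5
  d   5    5    5    5    5    5
  d   6    6    6    6    6    6
Edit distance = dp[6][5] = 6

6


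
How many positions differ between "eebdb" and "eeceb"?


Comparing "eebdb" and "eeceb" position by position:
  Position 0: 'e' vs 'e' => same
  Position 1: 'e' vs 'e' => same
  Position 2: 'b' vs 'c' => DIFFER
  Position 3: 'd' vs 'e' => DIFFER
  Position 4: 'b' vs 'b' => same
Positions that differ: 2

2


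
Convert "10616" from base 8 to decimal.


Input: "10616" in base 8
Positional expansion:
  Digit '1' (value 1) x 8^4 = 4096
  Digit '0' (value 0) x 8^3 = 0
  Digit '6' (value 6) x 8^2 = 384
  Digit '1' (value 1) x 8^1 = 8
  Digit '6' (value 6) x 8^0 = 6
Sum = 4494

4494


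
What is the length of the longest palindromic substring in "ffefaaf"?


Input: "ffefaaf"
Checking substrings for palindromes:
  [3:7] "faaf" (len 4) => palindrome
  [1:4] "fef" (len 3) => palindrome
  [0:2] "ff" (len 2) => palindrome
  [4:6] "aa" (len 2) => palindrome
Longest palindromic substring: "faaf" with length 4

4


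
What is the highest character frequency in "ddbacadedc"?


Input: ddbacadedc
Character counts:
  'a': 2
  'b': 1
  'c': 2
  'd': 4
  'e': 1
Maximum frequency: 4

4


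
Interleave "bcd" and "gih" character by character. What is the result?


Interleaving "bcd" and "gih":
  Position 0: 'b' from first, 'g' from second => "bg"
  Position 1: 'c' from first, 'i' from second => "ci"
  Position 2: 'd' from first, 'h' from second => "dh"
Result: bgcidh

bgcidh


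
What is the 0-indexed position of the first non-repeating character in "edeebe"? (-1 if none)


Input: edeebe
Character frequencies:
  'b': 1
  'd': 1
  'e': 4
Scanning left to right for freq == 1:
  Position 0 ('e'): freq=4, skip
  Position 1 ('d'): unique! => answer = 1

1


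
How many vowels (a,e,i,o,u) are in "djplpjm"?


Input: djplpjm
Checking each character:
  'd' at position 0: consonant
  'j' at position 1: consonant
  'p' at position 2: consonant
  'l' at position 3: consonant
  'p' at position 4: consonant
  'j' at position 5: consonant
  'm' at position 6: consonant
Total vowels: 0

0


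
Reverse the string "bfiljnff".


Input: bfiljnff
Reading characters right to left:
  Position 7: 'f'
  Position 6: 'f'
  Position 5: 'n'
  Position 4: 'j'
  Position 3: 'l'
  Position 2: 'i'
  Position 1: 'f'
  Position 0: 'b'
Reversed: ffnjlifb

ffnjlifb


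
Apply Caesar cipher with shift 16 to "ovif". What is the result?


Caesar cipher: shift "ovif" by 16
  'o' (pos 14) + 16 = pos 4 = 'e'
  'v' (pos 21) + 16 = pos 11 = 'l'
  'i' (pos 8) + 16 = pos 24 = 'y'
  'f' (pos 5) + 16 = pos 21 = 'v'
Result: elyv

elyv


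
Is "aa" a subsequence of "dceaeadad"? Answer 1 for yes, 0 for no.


Check if "aa" is a subsequence of "dceaeadad"
Greedy scan:
  Position 0 ('d'): no match needed
  Position 1 ('c'): no match needed
  Position 2 ('e'): no match needed
  Position 3 ('a'): matches sub[0] = 'a'
  Position 4 ('e'): no match needed
  Position 5 ('a'): matches sub[1] = 'a'
  Position 6 ('d'): no match needed
  Position 7 ('a'): no match needed
  Position 8 ('d'): no match needed
All 2 characters matched => is a subsequence

1


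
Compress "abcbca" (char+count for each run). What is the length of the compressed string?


Input: abcbca
Runs:
  'a' x 1 => "a1"
  'b' x 1 => "b1"
  'c' x 1 => "c1"
  'b' x 1 => "b1"
  'c' x 1 => "c1"
  'a' x 1 => "a1"
Compressed: "a1b1c1b1c1a1"
Compressed length: 12

12


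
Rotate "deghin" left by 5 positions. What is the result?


Input: "deghin", rotate left by 5
First 5 characters: "deghi"
Remaining characters: "n"
Concatenate remaining + first: "n" + "deghi" = "ndeghi"

ndeghi


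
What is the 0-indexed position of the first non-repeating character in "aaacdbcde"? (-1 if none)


Input: aaacdbcde
Character frequencies:
  'a': 3
  'b': 1
  'c': 2
  'd': 2
  'e': 1
Scanning left to right for freq == 1:
  Position 0 ('a'): freq=3, skip
  Position 1 ('a'): freq=3, skip
  Position 2 ('a'): freq=3, skip
  Position 3 ('c'): freq=2, skip
  Position 4 ('d'): freq=2, skip
  Position 5 ('b'): unique! => answer = 5

5


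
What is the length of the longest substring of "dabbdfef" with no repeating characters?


Input: "dabbdfef"
Sliding window (track last position of each char):
  Position 0 ('d'): window [0,0] length 1 -- new best
  Position 1 ('a'): window [0,1] length 2 -- new best
  Position 2 ('b'): window [0,2] length 3 -- new best
  Position 3 ('b'): repeat (last at 2), move window start to 3
  Position 3 ('b'): window [3,3] length 1
  Position 4 ('d'): window [3,4] length 2
  Position 5 ('f'): window [3,5] length 3
  Position 6 ('e'): window [3,6] length 4 -- new best
  Position 7 ('f'): repeat (last at 5), move window start to 6
  Position 7 ('f'): window [6,7] length 2
Longest substring with no repeats: "bdfe" with length 4

4


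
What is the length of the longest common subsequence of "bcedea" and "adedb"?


LCS of "bcedea" and "adedb"
DP table:
           a    d    e    d    b
      0    0    0    0    0    0
  b   0    0    0    0    0    1
  c   0    0    0    0    0    1
  e   0    0    0    1    1    1
  d   0    0    1    1    2    2
  e   0    0    1    2    2    2
  a   0    1    1    2    2    2
LCS length = dp[6][5] = 2

2


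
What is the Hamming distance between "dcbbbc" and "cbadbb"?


Comparing "dcbbbc" and "cbadbb" position by position:
  Position 0: 'd' vs 'c' => differ
  Position 1: 'c' vs 'b' => differ
  Position 2: 'b' vs 'a' => differ
  Position 3: 'b' vs 'd' => differ
  Position 4: 'b' vs 'b' => same
  Position 5: 'c' vs 'b' => differ
Total differences (Hamming distance): 5

5


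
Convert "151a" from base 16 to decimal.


Input: "151a" in base 16
Positional expansion:
  Digit '1' (value 1) x 16^3 = 4096
  Digit '5' (value 5) x 16^2 = 1280
  Digit '1' (value 1) x 16^1 = 16
  Digit 'a' (value 10) x 16^0 = 10
Sum = 5402

5402


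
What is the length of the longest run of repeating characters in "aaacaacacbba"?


Input: "aaacaacacbba"
Scanning for longest run:
  Position 1 ('a'): continues run of 'a', length=2
  Position 2 ('a'): continues run of 'a', length=3
  Position 3 ('c'): new char, reset run to 1
  Position 4 ('a'): new char, reset run to 1
  Position 5 ('a'): continues run of 'a', length=2
  Position 6 ('c'): new char, reset run to 1
  Position 7 ('a'): new char, reset run to 1
  Position 8 ('c'): new char, reset run to 1
  Position 9 ('b'): new char, reset run to 1
  Position 10 ('b'): continues run of 'b', length=2
  Position 11 ('a'): new char, reset run to 1
Longest run: 'a' with length 3

3


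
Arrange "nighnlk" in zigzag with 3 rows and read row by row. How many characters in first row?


Zigzag "nighnlk" into 3 rows:
Placing characters:
  'n' => row 0
  'i' => row 1
  'g' => row 2
  'h' => row 1
  'n' => row 0
  'l' => row 1
  'k' => row 2
Rows:
  Row 0: "nn"
  Row 1: "ihl"
  Row 2: "gk"
First row length: 2

2


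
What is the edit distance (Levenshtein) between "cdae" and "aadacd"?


Computing edit distance: "cdae" -> "aadacd"
DP table:
           a    a    d    a    c    d
      0    1    2    3    4    5    6
  c   1    1    2    3    4    4    5
  d   2    2    2    2    3    4    4
  a   3    2    2    3    2    3    4
  e   4    3    3    3    3    3    4
Edit distance = dp[4][6] = 4

4


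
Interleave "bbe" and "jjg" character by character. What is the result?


Interleaving "bbe" and "jjg":
  Position 0: 'b' from first, 'j' from second => "bj"
  Position 1: 'b' from first, 'j' from second => "bj"
  Position 2: 'e' from first, 'g' from second => "eg"
Result: bjbjeg

bjbjeg


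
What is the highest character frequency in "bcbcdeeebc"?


Input: bcbcdeeebc
Character counts:
  'b': 3
  'c': 3
  'd': 1
  'e': 3
Maximum frequency: 3

3


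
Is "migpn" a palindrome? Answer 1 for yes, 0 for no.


Input: migpn
Reversed: npgim
  Compare pos 0 ('m') with pos 4 ('n'): MISMATCH
  Compare pos 1 ('i') with pos 3 ('p'): MISMATCH
Result: not a palindrome

0


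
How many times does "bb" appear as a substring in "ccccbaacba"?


Searching for "bb" in "ccccbaacba"
Scanning each position:
  Position 0: "cc" => no
  Position 1: "cc" => no
  Position 2: "cc" => no
  Position 3: "cb" => no
  Position 4: "ba" => no
  Position 5: "aa" => no
  Position 6: "ac" => no
  Position 7: "cb" => no
  Position 8: "ba" => no
Total occurrences: 0

0


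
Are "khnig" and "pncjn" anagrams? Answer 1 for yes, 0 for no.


Strings: "khnig", "pncjn"
Sorted first:  ghikn
Sorted second: cjnnp
Differ at position 0: 'g' vs 'c' => not anagrams

0


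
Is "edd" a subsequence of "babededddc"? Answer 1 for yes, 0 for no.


Check if "edd" is a subsequence of "babededddc"
Greedy scan:
  Position 0 ('b'): no match needed
  Position 1 ('a'): no match needed
  Position 2 ('b'): no match needed
  Position 3 ('e'): matches sub[0] = 'e'
  Position 4 ('d'): matches sub[1] = 'd'
  Position 5 ('e'): no match needed
  Position 6 ('d'): matches sub[2] = 'd'
  Position 7 ('d'): no match needed
  Position 8 ('d'): no match needed
  Position 9 ('c'): no match needed
All 3 characters matched => is a subsequence

1


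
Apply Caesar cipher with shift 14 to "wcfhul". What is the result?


Caesar cipher: shift "wcfhul" by 14
  'w' (pos 22) + 14 = pos 10 = 'k'
  'c' (pos 2) + 14 = pos 16 = 'q'
  'f' (pos 5) + 14 = pos 19 = 't'
  'h' (pos 7) + 14 = pos 21 = 'v'
  'u' (pos 20) + 14 = pos 8 = 'i'
  'l' (pos 11) + 14 = pos 25 = 'z'
Result: kqtviz

kqtviz


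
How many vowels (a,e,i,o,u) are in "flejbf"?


Input: flejbf
Checking each character:
  'f' at position 0: consonant
  'l' at position 1: consonant
  'e' at position 2: vowel (running total: 1)
  'j' at position 3: consonant
  'b' at position 4: consonant
  'f' at position 5: consonant
Total vowels: 1

1


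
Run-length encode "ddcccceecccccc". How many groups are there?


Input: ddcccceecccccc
Scanning for consecutive runs:
  Group 1: 'd' x 2 (positions 0-1)
  Group 2: 'c' x 4 (positions 2-5)
  Group 3: 'e' x 2 (positions 6-7)
  Group 4: 'c' x 6 (positions 8-13)
Total groups: 4

4


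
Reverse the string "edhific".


Input: edhific
Reading characters right to left:
  Position 6: 'c'
  Position 5: 'i'
  Position 4: 'f'
  Position 3: 'i'
  Position 2: 'h'
  Position 1: 'd'
  Position 0: 'e'
Reversed: cifihde

cifihde


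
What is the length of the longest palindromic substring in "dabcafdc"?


Input: "dabcafdc"
Checking substrings for palindromes:
  No multi-char palindromic substrings found
Longest palindromic substring: "d" with length 1

1


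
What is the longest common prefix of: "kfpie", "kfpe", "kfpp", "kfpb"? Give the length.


Words: kfpie, kfpe, kfpp, kfpb
  Position 0: all 'k' => match
  Position 1: all 'f' => match
  Position 2: all 'p' => match
  Position 3: ('i', 'e', 'p', 'b') => mismatch, stop
LCP = "kfp" (length 3)

3


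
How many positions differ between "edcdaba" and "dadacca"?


Comparing "edcdaba" and "dadacca" position by position:
  Position 0: 'e' vs 'd' => DIFFER
  Position 1: 'd' vs 'a' => DIFFER
  Position 2: 'c' vs 'd' => DIFFER
  Position 3: 'd' vs 'a' => DIFFER
  Position 4: 'a' vs 'c' => DIFFER
  Position 5: 'b' vs 'c' => DIFFER
  Position 6: 'a' vs 'a' => same
Positions that differ: 6

6


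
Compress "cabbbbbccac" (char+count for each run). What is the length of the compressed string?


Input: cabbbbbccac
Runs:
  'c' x 1 => "c1"
  'a' x 1 => "a1"
  'b' x 5 => "b5"
  'c' x 2 => "c2"
  'a' x 1 => "a1"
  'c' x 1 => "c1"
Compressed: "c1a1b5c2a1c1"
Compressed length: 12

12


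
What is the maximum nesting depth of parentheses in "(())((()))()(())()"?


Input: "(())((()))()(())()"
Tracking depth:
  Position 0 '(': depth becomes 1
  Position 1 '(': depth becomes 2
  Position 2 ')': depth becomes 1
  Position 3 ')': depth becomes 0
  Position 4 '(': depth becomes 1
  Position 5 '(': depth becomes 2
  Position 6 '(': depth becomes 3
  Position 7 ')': depth becomes 2
  Position 8 ')': depth becomes 1
  Position 9 ')': depth becomes 0
  Position 10 '(': depth becomes 1
  Position 11 ')': depth becomes 0
  Position 12 '(': depth becomes 1
  Position 13 '(': depth becomes 2
  Position 14 ')': depth becomes 1
  Position 15 ')': depth becomes 0
  Position 16 '(': depth becomes 1
  Position 17 ')': depth becomes 0
Maximum depth reached: 3

3


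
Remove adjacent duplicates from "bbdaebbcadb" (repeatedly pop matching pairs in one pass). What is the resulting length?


Input: bbdaebbcadb
Stack-based adjacent duplicate removal:
  Read 'b': push. Stack: b
  Read 'b': matches stack top 'b' => pop. Stack: (empty)
  Read 'd': push. Stack: d
  Read 'a': push. Stack: da
  Read 'e': push. Stack: dae
  Read 'b': push. Stack: daeb
  Read 'b': matches stack top 'b' => pop. Stack: dae
  Read 'c': push. Stack: daec
  Read 'a': push. Stack: daeca
  Read 'd': push. Stack: daecad
  Read 'b': push. Stack: daecadb
Final stack: "daecadb" (length 7)

7


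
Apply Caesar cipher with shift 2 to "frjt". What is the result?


Caesar cipher: shift "frjt" by 2
  'f' (pos 5) + 2 = pos 7 = 'h'
  'r' (pos 17) + 2 = pos 19 = 't'
  'j' (pos 9) + 2 = pos 11 = 'l'
  't' (pos 19) + 2 = pos 21 = 'v'
Result: htlv

htlv


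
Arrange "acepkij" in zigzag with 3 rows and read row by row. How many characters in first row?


Zigzag "acepkij" into 3 rows:
Placing characters:
  'a' => row 0
  'c' => row 1
  'e' => row 2
  'p' => row 1
  'k' => row 0
  'i' => row 1
  'j' => row 2
Rows:
  Row 0: "ak"
  Row 1: "cpi"
  Row 2: "ej"
First row length: 2

2


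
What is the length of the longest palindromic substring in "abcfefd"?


Input: "abcfefd"
Checking substrings for palindromes:
  [3:6] "fef" (len 3) => palindrome
Longest palindromic substring: "fef" with length 3

3


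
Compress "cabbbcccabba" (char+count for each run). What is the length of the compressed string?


Input: cabbbcccabba
Runs:
  'c' x 1 => "c1"
  'a' x 1 => "a1"
  'b' x 3 => "b3"
  'c' x 3 => "c3"
  'a' x 1 => "a1"
  'b' x 2 => "b2"
  'a' x 1 => "a1"
Compressed: "c1a1b3c3a1b2a1"
Compressed length: 14

14


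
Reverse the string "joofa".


Input: joofa
Reading characters right to left:
  Position 4: 'a'
  Position 3: 'f'
  Position 2: 'o'
  Position 1: 'o'
  Position 0: 'j'
Reversed: afooj

afooj


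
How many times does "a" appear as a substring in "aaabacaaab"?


Searching for "a" in "aaabacaaab"
Scanning each position:
  Position 0: "a" => MATCH
  Position 1: "a" => MATCH
  Position 2: "a" => MATCH
  Position 3: "b" => no
  Position 4: "a" => MATCH
  Position 5: "c" => no
  Position 6: "a" => MATCH
  Position 7: "a" => MATCH
  Position 8: "a" => MATCH
  Position 9: "b" => no
Total occurrences: 7

7


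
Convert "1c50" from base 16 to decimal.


Input: "1c50" in base 16
Positional expansion:
  Digit '1' (value 1) x 16^3 = 4096
  Digit 'c' (value 12) x 16^2 = 3072
  Digit '5' (value 5) x 16^1 = 80
  Digit '0' (value 0) x 16^0 = 0
Sum = 7248

7248


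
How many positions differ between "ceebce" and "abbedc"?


Comparing "ceebce" and "abbedc" position by position:
  Position 0: 'c' vs 'a' => DIFFER
  Position 1: 'e' vs 'b' => DIFFER
  Position 2: 'e' vs 'b' => DIFFER
  Position 3: 'b' vs 'e' => DIFFER
  Position 4: 'c' vs 'd' => DIFFER
  Position 5: 'e' vs 'c' => DIFFER
Positions that differ: 6

6


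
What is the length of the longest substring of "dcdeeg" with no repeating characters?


Input: "dcdeeg"
Sliding window (track last position of each char):
  Position 0 ('d'): window [0,0] length 1 -- new best
  Position 1 ('c'): window [0,1] length 2 -- new best
  Position 2 ('d'): repeat (last at 0), move window start to 1
  Position 2 ('d'): window [1,2] length 2
  Position 3 ('e'): window [1,3] length 3 -- new best
  Position 4 ('e'): repeat (last at 3), move window start to 4
  Position 4 ('e'): window [4,4] length 1
  Position 5 ('g'): window [4,5] length 2
Longest substring with no repeats: "cde" with length 3

3


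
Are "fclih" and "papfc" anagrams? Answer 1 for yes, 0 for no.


Strings: "fclih", "papfc"
Sorted first:  cfhil
Sorted second: acfpp
Differ at position 0: 'c' vs 'a' => not anagrams

0


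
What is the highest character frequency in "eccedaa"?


Input: eccedaa
Character counts:
  'a': 2
  'c': 2
  'd': 1
  'e': 2
Maximum frequency: 2

2


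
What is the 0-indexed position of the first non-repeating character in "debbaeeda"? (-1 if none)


Input: debbaeeda
Character frequencies:
  'a': 2
  'b': 2
  'd': 2
  'e': 3
Scanning left to right for freq == 1:
  Position 0 ('d'): freq=2, skip
  Position 1 ('e'): freq=3, skip
  Position 2 ('b'): freq=2, skip
  Position 3 ('b'): freq=2, skip
  Position 4 ('a'): freq=2, skip
  Position 5 ('e'): freq=3, skip
  Position 6 ('e'): freq=3, skip
  Position 7 ('d'): freq=2, skip
  Position 8 ('a'): freq=2, skip
  No unique character found => answer = -1

-1


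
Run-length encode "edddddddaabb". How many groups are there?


Input: edddddddaabb
Scanning for consecutive runs:
  Group 1: 'e' x 1 (positions 0-0)
  Group 2: 'd' x 7 (positions 1-7)
  Group 3: 'a' x 2 (positions 8-9)
  Group 4: 'b' x 2 (positions 10-11)
Total groups: 4

4


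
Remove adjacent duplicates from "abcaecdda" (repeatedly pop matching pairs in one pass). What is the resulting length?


Input: abcaecdda
Stack-based adjacent duplicate removal:
  Read 'a': push. Stack: a
  Read 'b': push. Stack: ab
  Read 'c': push. Stack: abc
  Read 'a': push. Stack: abca
  Read 'e': push. Stack: abcae
  Read 'c': push. Stack: abcaec
  Read 'd': push. Stack: abcaecd
  Read 'd': matches stack top 'd' => pop. Stack: abcaec
  Read 'a': push. Stack: abcaeca
Final stack: "abcaeca" (length 7)

7


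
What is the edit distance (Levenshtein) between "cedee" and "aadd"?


Computing edit distance: "cedee" -> "aadd"
DP table:
           a    a    d    d
      0    1    2    3    4
  c   1    1    2    3    4
  e   2    2    2    3    4
  d   3    3    3    2    3
  e   4    4    4    3    3
  e   5    5    5    4    4
Edit distance = dp[5][4] = 4

4


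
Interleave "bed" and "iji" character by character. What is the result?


Interleaving "bed" and "iji":
  Position 0: 'b' from first, 'i' from second => "bi"
  Position 1: 'e' from first, 'j' from second => "ej"
  Position 2: 'd' from first, 'i' from second => "di"
Result: biejdi

biejdi


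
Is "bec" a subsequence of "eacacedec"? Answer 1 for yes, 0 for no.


Check if "bec" is a subsequence of "eacacedec"
Greedy scan:
  Position 0 ('e'): no match needed
  Position 1 ('a'): no match needed
  Position 2 ('c'): no match needed
  Position 3 ('a'): no match needed
  Position 4 ('c'): no match needed
  Position 5 ('e'): no match needed
  Position 6 ('d'): no match needed
  Position 7 ('e'): no match needed
  Position 8 ('c'): no match needed
Only matched 0/3 characters => not a subsequence

0


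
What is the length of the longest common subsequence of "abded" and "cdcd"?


LCS of "abded" and "cdcd"
DP table:
           c    d    c    d
      0    0    0    0    0
  a   0    0    0    0    0
  b   0    0    0    0    0
  d   0    0    1    1    1
  e   0    0    1    1    1
  d   0    0    1    1    2
LCS length = dp[5][4] = 2

2


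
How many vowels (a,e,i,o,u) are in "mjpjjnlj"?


Input: mjpjjnlj
Checking each character:
  'm' at position 0: consonant
  'j' at position 1: consonant
  'p' at position 2: consonant
  'j' at position 3: consonant
  'j' at position 4: consonant
  'n' at position 5: consonant
  'l' at position 6: consonant
  'j' at position 7: consonant
Total vowels: 0

0


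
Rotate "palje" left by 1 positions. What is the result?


Input: "palje", rotate left by 1
First 1 characters: "p"
Remaining characters: "alje"
Concatenate remaining + first: "alje" + "p" = "aljep"

aljep


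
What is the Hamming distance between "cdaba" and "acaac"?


Comparing "cdaba" and "acaac" position by position:
  Position 0: 'c' vs 'a' => differ
  Position 1: 'd' vs 'c' => differ
  Position 2: 'a' vs 'a' => same
  Position 3: 'b' vs 'a' => differ
  Position 4: 'a' vs 'c' => differ
Total differences (Hamming distance): 4

4


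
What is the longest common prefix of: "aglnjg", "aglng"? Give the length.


Words: aglnjg, aglng
  Position 0: all 'a' => match
  Position 1: all 'g' => match
  Position 2: all 'l' => match
  Position 3: all 'n' => match
  Position 4: ('j', 'g') => mismatch, stop
LCP = "agln" (length 4)

4


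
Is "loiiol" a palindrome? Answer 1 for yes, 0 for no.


Input: loiiol
Reversed: loiiol
  Compare pos 0 ('l') with pos 5 ('l'): match
  Compare pos 1 ('o') with pos 4 ('o'): match
  Compare pos 2 ('i') with pos 3 ('i'): match
Result: palindrome

1


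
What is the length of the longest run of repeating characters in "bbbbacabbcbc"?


Input: "bbbbacabbcbc"
Scanning for longest run:
  Position 1 ('b'): continues run of 'b', length=2
  Position 2 ('b'): continues run of 'b', length=3
  Position 3 ('b'): continues run of 'b', length=4
  Position 4 ('a'): new char, reset run to 1
  Position 5 ('c'): new char, reset run to 1
  Position 6 ('a'): new char, reset run to 1
  Position 7 ('b'): new char, reset run to 1
  Position 8 ('b'): continues run of 'b', length=2
  Position 9 ('c'): new char, reset run to 1
  Position 10 ('b'): new char, reset run to 1
  Position 11 ('c'): new char, reset run to 1
Longest run: 'b' with length 4

4


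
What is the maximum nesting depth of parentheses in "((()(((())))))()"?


Input: "((()(((())))))()"
Tracking depth:
  Position 0 '(': depth becomes 1
  Position 1 '(': depth becomes 2
  Position 2 '(': depth becomes 3
  Position 3 ')': depth becomes 2
  Position 4 '(': depth becomes 3
  Position 5 '(': depth becomes 4
  Position 6 '(': depth becomes 5
  Position 7 '(': depth becomes 6
  Position 8 ')': depth becomes 5
  Position 9 ')': depth becomes 4
  Position 10 ')': depth becomes 3
  Position 11 ')': depth becomes 2
  Position 12 ')': depth becomes 1
  Position 13 ')': depth becomes 0
  Position 14 '(': depth becomes 1
  Position 15 ')': depth becomes 0
Maximum depth reached: 6

6


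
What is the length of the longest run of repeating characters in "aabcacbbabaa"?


Input: "aabcacbbabaa"
Scanning for longest run:
  Position 1 ('a'): continues run of 'a', length=2
  Position 2 ('b'): new char, reset run to 1
  Position 3 ('c'): new char, reset run to 1
  Position 4 ('a'): new char, reset run to 1
  Position 5 ('c'): new char, reset run to 1
  Position 6 ('b'): new char, reset run to 1
  Position 7 ('b'): continues run of 'b', length=2
  Position 8 ('a'): new char, reset run to 1
  Position 9 ('b'): new char, reset run to 1
  Position 10 ('a'): new char, reset run to 1
  Position 11 ('a'): continues run of 'a', length=2
Longest run: 'a' with length 2

2


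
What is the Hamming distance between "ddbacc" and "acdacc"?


Comparing "ddbacc" and "acdacc" position by position:
  Position 0: 'd' vs 'a' => differ
  Position 1: 'd' vs 'c' => differ
  Position 2: 'b' vs 'd' => differ
  Position 3: 'a' vs 'a' => same
  Position 4: 'c' vs 'c' => same
  Position 5: 'c' vs 'c' => same
Total differences (Hamming distance): 3

3


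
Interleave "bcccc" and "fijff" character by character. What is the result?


Interleaving "bcccc" and "fijff":
  Position 0: 'b' from first, 'f' from second => "bf"
  Position 1: 'c' from first, 'i' from second => "ci"
  Position 2: 'c' from first, 'j' from second => "cj"
  Position 3: 'c' from first, 'f' from second => "cf"
  Position 4: 'c' from first, 'f' from second => "cf"
Result: bfcicjcfcf

bfcicjcfcf


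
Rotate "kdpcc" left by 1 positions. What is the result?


Input: "kdpcc", rotate left by 1
First 1 characters: "k"
Remaining characters: "dpcc"
Concatenate remaining + first: "dpcc" + "k" = "dpcck"

dpcck


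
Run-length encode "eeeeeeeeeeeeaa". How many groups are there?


Input: eeeeeeeeeeeeaa
Scanning for consecutive runs:
  Group 1: 'e' x 12 (positions 0-11)
  Group 2: 'a' x 2 (positions 12-13)
Total groups: 2

2


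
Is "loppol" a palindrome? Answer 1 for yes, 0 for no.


Input: loppol
Reversed: loppol
  Compare pos 0 ('l') with pos 5 ('l'): match
  Compare pos 1 ('o') with pos 4 ('o'): match
  Compare pos 2 ('p') with pos 3 ('p'): match
Result: palindrome

1


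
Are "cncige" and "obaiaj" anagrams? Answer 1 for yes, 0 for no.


Strings: "cncige", "obaiaj"
Sorted first:  ccegin
Sorted second: aabijo
Differ at position 0: 'c' vs 'a' => not anagrams

0


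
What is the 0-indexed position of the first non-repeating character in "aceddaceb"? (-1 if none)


Input: aceddaceb
Character frequencies:
  'a': 2
  'b': 1
  'c': 2
  'd': 2
  'e': 2
Scanning left to right for freq == 1:
  Position 0 ('a'): freq=2, skip
  Position 1 ('c'): freq=2, skip
  Position 2 ('e'): freq=2, skip
  Position 3 ('d'): freq=2, skip
  Position 4 ('d'): freq=2, skip
  Position 5 ('a'): freq=2, skip
  Position 6 ('c'): freq=2, skip
  Position 7 ('e'): freq=2, skip
  Position 8 ('b'): unique! => answer = 8

8


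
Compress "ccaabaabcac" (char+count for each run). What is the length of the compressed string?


Input: ccaabaabcac
Runs:
  'c' x 2 => "c2"
  'a' x 2 => "a2"
  'b' x 1 => "b1"
  'a' x 2 => "a2"
  'b' x 1 => "b1"
  'c' x 1 => "c1"
  'a' x 1 => "a1"
  'c' x 1 => "c1"
Compressed: "c2a2b1a2b1c1a1c1"
Compressed length: 16

16


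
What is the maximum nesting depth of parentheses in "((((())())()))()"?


Input: "((((())())()))()"
Tracking depth:
  Position 0 '(': depth becomes 1
  Position 1 '(': depth becomes 2
  Position 2 '(': depth becomes 3
  Position 3 '(': depth becomes 4
  Position 4 '(': depth becomes 5
  Position 5 ')': depth becomes 4
  Position 6 ')': depth becomes 3
  Position 7 '(': depth becomes 4
  Position 8 ')': depth becomes 3
  Position 9 ')': depth becomes 2
  Position 10 '(': depth becomes 3
  Position 11 ')': depth becomes 2
  Position 12 ')': depth becomes 1
  Position 13 ')': depth becomes 0
  Position 14 '(': depth becomes 1
  Position 15 ')': depth becomes 0
Maximum depth reached: 5

5


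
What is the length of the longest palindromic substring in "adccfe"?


Input: "adccfe"
Checking substrings for palindromes:
  [2:4] "cc" (len 2) => palindrome
Longest palindromic substring: "cc" with length 2

2


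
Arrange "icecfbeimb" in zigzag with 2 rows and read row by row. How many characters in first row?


Zigzag "icecfbeimb" into 2 rows:
Placing characters:
  'i' => row 0
  'c' => row 1
  'e' => row 0
  'c' => row 1
  'f' => row 0
  'b' => row 1
  'e' => row 0
  'i' => row 1
  'm' => row 0
  'b' => row 1
Rows:
  Row 0: "iefem"
  Row 1: "ccbib"
First row length: 5

5


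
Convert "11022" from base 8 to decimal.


Input: "11022" in base 8
Positional expansion:
  Digit '1' (value 1) x 8^4 = 4096
  Digit '1' (value 1) x 8^3 = 512
  Digit '0' (value 0) x 8^2 = 0
  Digit '2' (value 2) x 8^1 = 16
  Digit '2' (value 2) x 8^0 = 2
Sum = 4626

4626


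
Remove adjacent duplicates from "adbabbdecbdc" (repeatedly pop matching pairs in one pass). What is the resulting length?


Input: adbabbdecbdc
Stack-based adjacent duplicate removal:
  Read 'a': push. Stack: a
  Read 'd': push. Stack: ad
  Read 'b': push. Stack: adb
  Read 'a': push. Stack: adba
  Read 'b': push. Stack: adbab
  Read 'b': matches stack top 'b' => pop. Stack: adba
  Read 'd': push. Stack: adbad
  Read 'e': push. Stack: adbade
  Read 'c': push. Stack: adbadec
  Read 'b': push. Stack: adbadecb
  Read 'd': push. Stack: adbadecbd
  Read 'c': push. Stack: adbadecbdc
Final stack: "adbadecbdc" (length 10)

10


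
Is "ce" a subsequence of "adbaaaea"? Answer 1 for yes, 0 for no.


Check if "ce" is a subsequence of "adbaaaea"
Greedy scan:
  Position 0 ('a'): no match needed
  Position 1 ('d'): no match needed
  Position 2 ('b'): no match needed
  Position 3 ('a'): no match needed
  Position 4 ('a'): no match needed
  Position 5 ('a'): no match needed
  Position 6 ('e'): no match needed
  Position 7 ('a'): no match needed
Only matched 0/2 characters => not a subsequence

0


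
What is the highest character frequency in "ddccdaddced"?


Input: ddccdaddced
Character counts:
  'a': 1
  'c': 3
  'd': 6
  'e': 1
Maximum frequency: 6

6


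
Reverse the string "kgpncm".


Input: kgpncm
Reading characters right to left:
  Position 5: 'm'
  Position 4: 'c'
  Position 3: 'n'
  Position 2: 'p'
  Position 1: 'g'
  Position 0: 'k'
Reversed: mcnpgk

mcnpgk
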